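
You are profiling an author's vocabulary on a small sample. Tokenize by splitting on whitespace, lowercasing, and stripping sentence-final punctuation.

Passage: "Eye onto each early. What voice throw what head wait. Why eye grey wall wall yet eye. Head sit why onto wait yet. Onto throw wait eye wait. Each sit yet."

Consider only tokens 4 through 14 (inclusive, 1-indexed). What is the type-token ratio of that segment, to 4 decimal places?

0.9091

Segment tokens 4–14: early, what, voice, throw, what, head, wait, why, eye, grey, wall
Segment N = 11, segment V = 10.
TTR = 10 / 11 = 0.9091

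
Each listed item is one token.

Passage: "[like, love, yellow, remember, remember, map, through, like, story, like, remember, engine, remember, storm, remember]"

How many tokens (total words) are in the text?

Tokens: like, love, yellow, remember, remember, map, through, like, story, like, remember, engine, remember, storm, remember
N = 15

15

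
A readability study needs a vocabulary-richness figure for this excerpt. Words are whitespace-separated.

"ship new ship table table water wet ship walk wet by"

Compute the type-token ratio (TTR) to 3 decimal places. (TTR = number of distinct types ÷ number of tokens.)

0.636

N = 11 tokens, V = 7 types.
TTR = V / N = 7 / 11 = 0.636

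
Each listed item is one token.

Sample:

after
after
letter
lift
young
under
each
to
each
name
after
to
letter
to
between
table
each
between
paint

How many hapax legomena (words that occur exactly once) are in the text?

6

Frequencies: after:3, each:3, to:3, letter:2, between:2, lift:1, young:1, under:1, name:1, table:1, paint:1
Hapax (freq=1): lift, name, paint, table, under, young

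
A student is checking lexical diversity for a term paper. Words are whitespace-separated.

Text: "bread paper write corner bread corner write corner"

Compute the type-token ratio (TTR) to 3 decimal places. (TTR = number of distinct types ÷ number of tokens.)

0.500

N = 8 tokens, V = 4 types.
TTR = V / N = 4 / 8 = 0.500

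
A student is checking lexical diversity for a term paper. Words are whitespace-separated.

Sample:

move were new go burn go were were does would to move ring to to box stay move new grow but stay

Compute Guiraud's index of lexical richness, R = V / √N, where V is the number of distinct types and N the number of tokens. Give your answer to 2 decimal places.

N = 22, V = 13.
√N = 4.690416
R = 13 / 4.690416 = 2.77

2.77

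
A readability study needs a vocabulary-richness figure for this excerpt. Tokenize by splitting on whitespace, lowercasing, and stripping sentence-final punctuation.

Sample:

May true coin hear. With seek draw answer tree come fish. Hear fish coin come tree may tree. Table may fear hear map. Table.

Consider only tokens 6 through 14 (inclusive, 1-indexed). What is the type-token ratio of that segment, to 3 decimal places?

Segment tokens 6–14: seek, draw, answer, tree, come, fish, hear, fish, coin
Segment N = 9, segment V = 8.
TTR = 8 / 9 = 0.889

0.889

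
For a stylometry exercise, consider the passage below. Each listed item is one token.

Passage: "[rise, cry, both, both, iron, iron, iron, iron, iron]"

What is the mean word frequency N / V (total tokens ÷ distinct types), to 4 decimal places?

2.2500

N = 9 tokens, V = 4 types.
Mean frequency = N / V = 9 / 4 = 2.2500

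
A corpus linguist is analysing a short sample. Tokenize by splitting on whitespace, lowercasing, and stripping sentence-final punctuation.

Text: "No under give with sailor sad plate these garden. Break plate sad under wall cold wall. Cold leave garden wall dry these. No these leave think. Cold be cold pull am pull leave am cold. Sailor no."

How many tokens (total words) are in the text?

Tokens: no, under, give, with, sailor, sad, plate, these, garden, break, plate, sad, under, wall, cold, wall, cold, leave, garden, wall, dry, these, no, these, leave, think, cold, be, cold, pull, am, pull, leave, am, cold, sailor, no
N = 37

37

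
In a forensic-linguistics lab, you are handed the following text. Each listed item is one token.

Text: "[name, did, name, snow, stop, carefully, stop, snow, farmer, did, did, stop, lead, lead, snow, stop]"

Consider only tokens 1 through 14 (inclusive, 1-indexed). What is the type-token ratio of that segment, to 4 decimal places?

Segment tokens 1–14: name, did, name, snow, stop, carefully, stop, snow, farmer, did, did, stop, lead, lead
Segment N = 14, segment V = 7.
TTR = 7 / 14 = 0.5000

0.5000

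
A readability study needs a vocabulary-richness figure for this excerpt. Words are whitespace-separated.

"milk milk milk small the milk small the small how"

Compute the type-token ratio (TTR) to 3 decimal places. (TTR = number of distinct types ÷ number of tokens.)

0.400

N = 10 tokens, V = 4 types.
TTR = V / N = 4 / 10 = 0.400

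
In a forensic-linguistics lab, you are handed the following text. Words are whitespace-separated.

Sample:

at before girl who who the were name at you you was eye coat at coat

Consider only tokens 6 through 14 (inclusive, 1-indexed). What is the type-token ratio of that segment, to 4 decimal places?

0.8889

Segment tokens 6–14: the, were, name, at, you, you, was, eye, coat
Segment N = 9, segment V = 8.
TTR = 8 / 9 = 0.8889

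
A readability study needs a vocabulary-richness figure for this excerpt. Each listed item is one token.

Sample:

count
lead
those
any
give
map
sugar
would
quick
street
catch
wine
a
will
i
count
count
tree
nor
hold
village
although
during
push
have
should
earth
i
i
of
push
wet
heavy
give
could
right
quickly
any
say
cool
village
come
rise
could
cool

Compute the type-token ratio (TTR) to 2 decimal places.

N = 45 tokens, V = 35 types.
TTR = V / N = 35 / 45 = 0.78

0.78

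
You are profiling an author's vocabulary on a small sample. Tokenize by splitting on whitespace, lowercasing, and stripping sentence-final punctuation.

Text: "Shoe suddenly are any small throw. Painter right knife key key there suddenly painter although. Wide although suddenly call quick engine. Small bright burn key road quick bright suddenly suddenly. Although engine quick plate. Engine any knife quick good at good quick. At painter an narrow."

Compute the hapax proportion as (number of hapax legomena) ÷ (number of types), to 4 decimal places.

Frequencies: suddenly:5, quick:5, painter:3, key:3, although:3, engine:3, any:2, small:2, knife:2, bright:2, good:2, at:2, shoe:1, are:1, throw:1, right:1, there:1, wide:1, call:1, burn:1, … (4 more, each freq 1)
Hapax count = 12; type count = 24.
Ratio = 12 / 24 = 0.5000

0.5000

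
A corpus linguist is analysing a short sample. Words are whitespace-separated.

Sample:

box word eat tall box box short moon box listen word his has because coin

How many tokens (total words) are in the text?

15

Tokens: box, word, eat, tall, box, box, short, moon, box, listen, word, his, has, because, coin
N = 15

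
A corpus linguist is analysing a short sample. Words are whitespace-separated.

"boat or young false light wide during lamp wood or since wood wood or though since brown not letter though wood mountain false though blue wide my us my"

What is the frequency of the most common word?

Frequencies: wood:4, or:3, though:3, false:2, wide:2, since:2, my:2, boat:1, young:1, light:1, during:1, lamp:1, brown:1, not:1, letter:1, mountain:1, blue:1, us:1
Most common: 'wood' with frequency 4.

4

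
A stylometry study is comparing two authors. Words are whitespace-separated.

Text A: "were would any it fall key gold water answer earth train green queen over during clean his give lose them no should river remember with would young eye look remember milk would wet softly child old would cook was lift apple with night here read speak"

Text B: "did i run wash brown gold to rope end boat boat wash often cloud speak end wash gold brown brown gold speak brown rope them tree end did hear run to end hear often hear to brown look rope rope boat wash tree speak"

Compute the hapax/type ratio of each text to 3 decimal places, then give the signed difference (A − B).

0.692

A: hapax=38, V=41, ratio=0.927
B: hapax=4, V=17, ratio=0.235
Difference = 0.927 − 0.235 = 0.692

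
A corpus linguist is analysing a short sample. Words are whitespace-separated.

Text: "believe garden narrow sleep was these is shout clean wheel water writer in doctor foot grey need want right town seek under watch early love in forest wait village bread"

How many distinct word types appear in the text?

Distinct types: {believe, bread, clean, doctor, early, foot, forest, garden, grey, in, is, love, narrow, need, right, seek, shout, sleep, these, town, under, village, wait, want, was, watch, water, wheel, writer}
V = 29

29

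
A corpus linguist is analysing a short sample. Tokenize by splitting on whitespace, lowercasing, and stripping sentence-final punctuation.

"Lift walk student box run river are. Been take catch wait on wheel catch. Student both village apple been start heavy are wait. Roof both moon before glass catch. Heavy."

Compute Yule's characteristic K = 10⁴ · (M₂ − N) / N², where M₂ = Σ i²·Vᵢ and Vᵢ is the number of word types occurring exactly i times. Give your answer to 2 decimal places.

200.00

Frequencies: catch:3, student:2, are:2, been:2, wait:2, both:2, heavy:2, lift:1, walk:1, box:1, run:1, river:1, take:1, on:1, wheel:1, village:1, apple:1, start:1, roof:1, moon:1, … (2 more, each freq 1)
N = 30. Frequency spectrum: V_1=15, V_2=6, V_3=1
M₂ = 1²·15 + 2²·6 + 3²·1 = 48
K = 10000 × (48 − 30) / 30² = 200.00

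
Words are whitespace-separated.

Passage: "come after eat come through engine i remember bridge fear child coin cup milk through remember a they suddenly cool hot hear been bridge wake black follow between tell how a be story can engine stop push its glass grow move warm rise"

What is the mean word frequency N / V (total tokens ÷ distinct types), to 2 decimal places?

1.16

N = 43 tokens, V = 37 types.
Mean frequency = N / V = 43 / 37 = 1.16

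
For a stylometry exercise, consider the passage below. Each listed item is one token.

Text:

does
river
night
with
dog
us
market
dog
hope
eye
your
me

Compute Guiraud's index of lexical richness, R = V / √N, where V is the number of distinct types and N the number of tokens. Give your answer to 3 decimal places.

3.175

N = 12, V = 11.
√N = 3.464102
R = 11 / 3.464102 = 3.175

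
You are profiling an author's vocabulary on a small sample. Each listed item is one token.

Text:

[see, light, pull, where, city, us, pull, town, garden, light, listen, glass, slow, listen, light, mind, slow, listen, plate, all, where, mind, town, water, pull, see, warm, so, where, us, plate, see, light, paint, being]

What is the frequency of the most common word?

4

Frequencies: light:4, see:3, pull:3, where:3, listen:3, us:2, town:2, slow:2, mind:2, plate:2, city:1, garden:1, glass:1, all:1, water:1, warm:1, so:1, paint:1, being:1
Most common: 'light' with frequency 4.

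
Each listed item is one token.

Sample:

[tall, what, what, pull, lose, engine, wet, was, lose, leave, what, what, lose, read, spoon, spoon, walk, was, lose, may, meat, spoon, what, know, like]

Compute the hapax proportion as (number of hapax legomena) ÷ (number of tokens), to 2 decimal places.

0.44

Frequencies: what:5, lose:4, spoon:3, was:2, tall:1, pull:1, engine:1, wet:1, leave:1, read:1, walk:1, may:1, meat:1, know:1, like:1
Hapax count = 11; token count = 25.
Ratio = 11 / 25 = 0.44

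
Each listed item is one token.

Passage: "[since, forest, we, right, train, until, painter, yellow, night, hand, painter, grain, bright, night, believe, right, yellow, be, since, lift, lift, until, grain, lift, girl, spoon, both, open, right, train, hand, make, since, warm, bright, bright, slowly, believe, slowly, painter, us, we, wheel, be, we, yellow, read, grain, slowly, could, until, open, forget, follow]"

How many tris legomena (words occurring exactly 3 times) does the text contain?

Frequencies: since:3, we:3, right:3, until:3, painter:3, yellow:3, grain:3, bright:3, lift:3, slowly:3, train:2, night:2, hand:2, believe:2, be:2, open:2, forest:1, girl:1, spoon:1, both:1, … (8 more, each freq 1)
Words with frequency 3: bright, grain, lift, painter, right, since, slowly, until, we, yellow

10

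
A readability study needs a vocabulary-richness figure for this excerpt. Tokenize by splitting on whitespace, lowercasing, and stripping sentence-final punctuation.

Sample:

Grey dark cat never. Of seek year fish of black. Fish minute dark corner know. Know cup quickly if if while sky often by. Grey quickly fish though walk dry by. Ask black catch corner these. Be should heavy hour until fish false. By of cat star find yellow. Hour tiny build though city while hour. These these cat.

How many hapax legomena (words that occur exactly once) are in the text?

Frequencies: fish:4, cat:3, of:3, by:3, these:3, hour:3, grey:2, dark:2, black:2, corner:2, know:2, quickly:2, if:2, while:2, though:2, never:1, seek:1, year:1, minute:1, cup:1, … (17 more, each freq 1)
Hapax (freq=1): ask, be, build, catch, city, cup, dry, false, find, heavy, minute, never, often, seek, should, sky, star, tiny, until, walk, year, yellow

22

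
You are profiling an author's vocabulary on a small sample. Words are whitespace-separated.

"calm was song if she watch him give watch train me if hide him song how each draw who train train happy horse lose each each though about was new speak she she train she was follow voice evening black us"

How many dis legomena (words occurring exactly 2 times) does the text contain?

Frequencies: she:4, train:4, was:3, each:3, song:2, if:2, watch:2, him:2, calm:1, give:1, me:1, hide:1, how:1, draw:1, who:1, happy:1, horse:1, lose:1, though:1, about:1, … (7 more, each freq 1)
Words with frequency 2: him, if, song, watch

4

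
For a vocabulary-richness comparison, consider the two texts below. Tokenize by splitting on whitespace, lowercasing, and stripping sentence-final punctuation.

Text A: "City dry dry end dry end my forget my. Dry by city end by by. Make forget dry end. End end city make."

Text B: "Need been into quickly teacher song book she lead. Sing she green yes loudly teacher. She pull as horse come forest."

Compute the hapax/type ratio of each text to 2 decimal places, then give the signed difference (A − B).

A: hapax=0, V=7, ratio=0.00
B: hapax=16, V=18, ratio=0.89
Difference = 0.00 − 0.89 = -0.89

-0.89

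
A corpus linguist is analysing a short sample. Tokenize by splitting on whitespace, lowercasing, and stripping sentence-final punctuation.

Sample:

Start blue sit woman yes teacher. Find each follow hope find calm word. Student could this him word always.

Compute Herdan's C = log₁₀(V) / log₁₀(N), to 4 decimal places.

0.9622

N = 19, V = 17.
log₁₀(V) = 1.230449, log₁₀(N) = 1.278754
C = 1.230449 / 1.278754 = 0.9622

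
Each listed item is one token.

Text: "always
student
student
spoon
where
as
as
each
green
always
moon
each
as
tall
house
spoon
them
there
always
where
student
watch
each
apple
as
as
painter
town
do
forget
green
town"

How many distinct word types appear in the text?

18

Distinct types: {always, apple, as, do, each, forget, green, house, moon, painter, spoon, student, tall, them, there, town, watch, where}
V = 18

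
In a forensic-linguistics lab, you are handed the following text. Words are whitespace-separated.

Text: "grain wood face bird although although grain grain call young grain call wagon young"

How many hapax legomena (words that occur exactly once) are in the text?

4

Frequencies: grain:4, although:2, call:2, young:2, wood:1, face:1, bird:1, wagon:1
Hapax (freq=1): bird, face, wagon, wood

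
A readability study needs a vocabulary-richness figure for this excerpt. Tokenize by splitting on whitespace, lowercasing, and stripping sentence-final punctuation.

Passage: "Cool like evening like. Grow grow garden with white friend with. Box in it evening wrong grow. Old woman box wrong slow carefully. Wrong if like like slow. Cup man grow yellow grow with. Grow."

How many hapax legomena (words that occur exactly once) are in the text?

13

Frequencies: grow:6, like:4, with:3, wrong:3, evening:2, box:2, slow:2, cool:1, garden:1, white:1, friend:1, in:1, it:1, old:1, woman:1, carefully:1, if:1, cup:1, man:1, yellow:1
Hapax (freq=1): carefully, cool, cup, friend, garden, if, in, it, man, old, white, woman, yellow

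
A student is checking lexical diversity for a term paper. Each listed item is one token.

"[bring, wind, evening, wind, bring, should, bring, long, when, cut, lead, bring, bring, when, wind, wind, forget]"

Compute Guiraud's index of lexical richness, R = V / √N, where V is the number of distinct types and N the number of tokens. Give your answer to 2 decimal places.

N = 17, V = 9.
√N = 4.123106
R = 9 / 4.123106 = 2.18

2.18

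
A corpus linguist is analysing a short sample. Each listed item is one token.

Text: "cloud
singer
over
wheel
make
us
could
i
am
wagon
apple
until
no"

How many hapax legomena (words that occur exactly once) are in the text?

Frequencies: cloud:1, singer:1, over:1, wheel:1, make:1, us:1, could:1, i:1, am:1, wagon:1, apple:1, until:1, no:1
Hapax (freq=1): am, apple, cloud, could, i, make, no, over, singer, until, us, wagon, wheel

13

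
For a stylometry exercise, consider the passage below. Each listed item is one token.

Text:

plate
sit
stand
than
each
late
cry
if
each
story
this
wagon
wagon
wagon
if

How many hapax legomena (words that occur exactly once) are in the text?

8

Frequencies: wagon:3, each:2, if:2, plate:1, sit:1, stand:1, than:1, late:1, cry:1, story:1, this:1
Hapax (freq=1): cry, late, plate, sit, stand, story, than, this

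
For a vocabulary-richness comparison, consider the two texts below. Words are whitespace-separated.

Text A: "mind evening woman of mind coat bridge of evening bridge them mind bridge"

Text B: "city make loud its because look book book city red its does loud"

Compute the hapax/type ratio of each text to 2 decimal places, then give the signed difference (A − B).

-0.13

A: hapax=3, V=7, ratio=0.43
B: hapax=5, V=9, ratio=0.56
Difference = 0.43 − 0.56 = -0.13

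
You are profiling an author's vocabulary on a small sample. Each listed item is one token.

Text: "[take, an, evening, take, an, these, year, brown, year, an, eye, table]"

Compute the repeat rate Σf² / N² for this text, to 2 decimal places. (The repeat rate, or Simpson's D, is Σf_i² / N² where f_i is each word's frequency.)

0.15

Frequencies: an:3, take:2, year:2, evening:1, these:1, brown:1, eye:1, table:1
Σf² = 22; N² = 144
Repeat rate = 22 / 144 = 0.15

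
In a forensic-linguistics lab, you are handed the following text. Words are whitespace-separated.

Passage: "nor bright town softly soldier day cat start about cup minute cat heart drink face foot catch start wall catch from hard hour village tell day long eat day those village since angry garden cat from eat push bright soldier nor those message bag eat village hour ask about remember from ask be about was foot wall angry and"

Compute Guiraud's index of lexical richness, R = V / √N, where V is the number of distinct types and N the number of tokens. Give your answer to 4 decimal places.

N = 59, V = 36.
√N = 7.681146
R = 36 / 7.681146 = 4.6868

4.6868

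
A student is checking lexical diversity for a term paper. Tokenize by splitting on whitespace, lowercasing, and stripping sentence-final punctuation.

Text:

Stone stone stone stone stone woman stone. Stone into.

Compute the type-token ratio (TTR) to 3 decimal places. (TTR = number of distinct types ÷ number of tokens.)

0.333

N = 9 tokens, V = 3 types.
TTR = V / N = 3 / 9 = 0.333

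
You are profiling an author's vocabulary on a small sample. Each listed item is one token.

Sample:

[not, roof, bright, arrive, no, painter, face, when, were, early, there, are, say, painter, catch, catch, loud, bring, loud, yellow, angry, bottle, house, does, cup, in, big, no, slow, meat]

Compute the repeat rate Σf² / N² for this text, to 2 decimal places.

0.04

Frequencies: no:2, painter:2, catch:2, loud:2, not:1, roof:1, bright:1, arrive:1, face:1, when:1, were:1, early:1, there:1, are:1, say:1, bring:1, yellow:1, angry:1, bottle:1, house:1, … (6 more, each freq 1)
Σf² = 38; N² = 900
Repeat rate = 38 / 900 = 0.04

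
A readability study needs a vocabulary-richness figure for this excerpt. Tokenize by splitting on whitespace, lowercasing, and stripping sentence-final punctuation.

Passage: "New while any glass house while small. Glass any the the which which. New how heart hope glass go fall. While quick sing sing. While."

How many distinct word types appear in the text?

15

Distinct types: {any, fall, glass, go, heart, hope, house, how, new, quick, sing, small, the, which, while}
V = 15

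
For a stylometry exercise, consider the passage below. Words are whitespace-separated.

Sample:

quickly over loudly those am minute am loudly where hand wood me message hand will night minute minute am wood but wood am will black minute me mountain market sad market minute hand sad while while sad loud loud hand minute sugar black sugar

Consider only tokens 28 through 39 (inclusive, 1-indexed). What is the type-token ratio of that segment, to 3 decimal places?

0.583

Segment tokens 28–39: mountain, market, sad, market, minute, hand, sad, while, while, sad, loud, loud
Segment N = 12, segment V = 7.
TTR = 7 / 12 = 0.583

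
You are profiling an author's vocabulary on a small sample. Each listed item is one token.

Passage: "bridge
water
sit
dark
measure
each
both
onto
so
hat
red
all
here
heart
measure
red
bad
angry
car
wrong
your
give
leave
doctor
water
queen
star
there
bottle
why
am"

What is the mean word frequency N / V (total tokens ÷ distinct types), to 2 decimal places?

1.11

N = 31 tokens, V = 28 types.
Mean frequency = N / V = 31 / 28 = 1.11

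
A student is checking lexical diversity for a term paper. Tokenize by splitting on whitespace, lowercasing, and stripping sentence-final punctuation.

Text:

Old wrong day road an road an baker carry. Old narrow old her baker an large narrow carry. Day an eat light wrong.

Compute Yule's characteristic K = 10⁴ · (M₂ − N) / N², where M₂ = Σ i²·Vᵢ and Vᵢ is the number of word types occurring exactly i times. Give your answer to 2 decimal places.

Frequencies: an:4, old:3, wrong:2, day:2, road:2, baker:2, carry:2, narrow:2, her:1, large:1, eat:1, light:1
N = 23. Frequency spectrum: V_1=4, V_2=6, V_3=1, V_4=1
M₂ = 1²·4 + 2²·6 + 3²·1 + 4²·1 = 53
K = 10000 × (53 − 23) / 23² = 567.11

567.11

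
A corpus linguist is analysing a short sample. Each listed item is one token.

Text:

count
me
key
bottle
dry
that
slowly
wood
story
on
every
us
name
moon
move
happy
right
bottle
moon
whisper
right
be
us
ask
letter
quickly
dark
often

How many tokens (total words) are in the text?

Tokens: count, me, key, bottle, dry, that, slowly, wood, story, on, every, us, name, moon, move, happy, right, bottle, moon, whisper, right, be, us, ask, letter, quickly, dark, often
N = 28

28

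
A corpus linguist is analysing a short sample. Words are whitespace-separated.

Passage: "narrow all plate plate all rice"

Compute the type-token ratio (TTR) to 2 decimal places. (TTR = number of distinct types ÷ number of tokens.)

N = 6 tokens, V = 4 types.
TTR = V / N = 4 / 6 = 0.67

0.67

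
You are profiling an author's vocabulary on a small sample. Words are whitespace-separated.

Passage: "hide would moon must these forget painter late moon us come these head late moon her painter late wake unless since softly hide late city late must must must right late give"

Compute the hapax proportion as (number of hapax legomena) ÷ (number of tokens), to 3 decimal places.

0.406

Frequencies: late:6, must:4, moon:3, hide:2, these:2, painter:2, would:1, forget:1, us:1, come:1, head:1, her:1, wake:1, unless:1, since:1, softly:1, city:1, right:1, give:1
Hapax count = 13; token count = 32.
Ratio = 13 / 32 = 0.406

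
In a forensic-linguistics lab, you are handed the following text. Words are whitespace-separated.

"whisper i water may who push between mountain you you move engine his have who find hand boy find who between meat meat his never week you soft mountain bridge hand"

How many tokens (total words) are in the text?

31

Tokens: whisper, i, water, may, who, push, between, mountain, you, you, move, engine, his, have, who, find, hand, boy, find, who, between, meat, meat, his, never, week, you, soft, mountain, bridge, hand
N = 31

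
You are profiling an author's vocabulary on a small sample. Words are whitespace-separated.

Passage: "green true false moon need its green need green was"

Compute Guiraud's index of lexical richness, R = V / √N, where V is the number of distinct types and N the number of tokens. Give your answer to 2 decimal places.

2.21

N = 10, V = 7.
√N = 3.162278
R = 7 / 3.162278 = 2.21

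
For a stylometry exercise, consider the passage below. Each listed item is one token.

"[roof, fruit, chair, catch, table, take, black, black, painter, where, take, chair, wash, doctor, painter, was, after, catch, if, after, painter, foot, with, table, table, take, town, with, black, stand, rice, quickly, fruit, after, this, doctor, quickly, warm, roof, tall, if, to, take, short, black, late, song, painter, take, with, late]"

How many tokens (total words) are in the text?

51

Tokens: roof, fruit, chair, catch, table, take, black, black, painter, where, take, chair, wash, doctor, painter, was, after, catch, if, after, painter, foot, with, table, table, take, town, with, black, stand, rice, quickly, fruit, after, this, doctor, quickly, warm, roof, tall, if, to, take, short, black, late, song, painter, take, with, late
N = 51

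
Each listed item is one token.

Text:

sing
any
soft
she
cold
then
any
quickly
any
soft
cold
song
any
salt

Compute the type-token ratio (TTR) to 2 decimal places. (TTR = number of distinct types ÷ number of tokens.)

0.64

N = 14 tokens, V = 9 types.
TTR = V / N = 9 / 14 = 0.64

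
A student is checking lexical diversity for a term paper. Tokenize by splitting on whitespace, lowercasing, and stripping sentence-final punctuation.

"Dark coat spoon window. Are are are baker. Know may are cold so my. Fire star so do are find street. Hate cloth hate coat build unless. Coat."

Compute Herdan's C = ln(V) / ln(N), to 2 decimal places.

N = 28, V = 20.
ln(V) = 2.995732, ln(N) = 3.332205
C = 2.995732 / 3.332205 = 0.90

0.90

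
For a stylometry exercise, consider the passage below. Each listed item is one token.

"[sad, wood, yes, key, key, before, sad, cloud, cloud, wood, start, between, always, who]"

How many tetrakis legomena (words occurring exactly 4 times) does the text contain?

0

Frequencies: sad:2, wood:2, key:2, cloud:2, yes:1, before:1, start:1, between:1, always:1, who:1
Words with frequency 4: (none)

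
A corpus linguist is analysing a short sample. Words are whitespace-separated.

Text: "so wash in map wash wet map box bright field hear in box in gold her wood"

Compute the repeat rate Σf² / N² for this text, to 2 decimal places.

0.10

Frequencies: in:3, wash:2, map:2, box:2, so:1, wet:1, bright:1, field:1, hear:1, gold:1, her:1, wood:1
Σf² = 29; N² = 289
Repeat rate = 29 / 289 = 0.10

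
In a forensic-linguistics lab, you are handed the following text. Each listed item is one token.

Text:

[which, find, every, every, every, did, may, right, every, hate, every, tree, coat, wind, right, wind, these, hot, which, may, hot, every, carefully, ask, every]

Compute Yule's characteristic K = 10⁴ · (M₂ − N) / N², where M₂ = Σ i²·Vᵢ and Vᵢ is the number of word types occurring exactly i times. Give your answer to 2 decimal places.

Frequencies: every:7, which:2, may:2, right:2, wind:2, hot:2, find:1, did:1, hate:1, tree:1, coat:1, these:1, carefully:1, ask:1
N = 25. Frequency spectrum: V_1=8, V_2=5, V_7=1
M₂ = 1²·8 + 2²·5 + 7²·1 = 77
K = 10000 × (77 − 25) / 25² = 832.00

832.00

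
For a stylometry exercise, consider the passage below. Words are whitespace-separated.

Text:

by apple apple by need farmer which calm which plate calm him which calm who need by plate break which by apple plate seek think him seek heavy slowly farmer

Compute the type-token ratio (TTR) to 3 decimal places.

0.467

N = 30 tokens, V = 14 types.
TTR = V / N = 14 / 30 = 0.467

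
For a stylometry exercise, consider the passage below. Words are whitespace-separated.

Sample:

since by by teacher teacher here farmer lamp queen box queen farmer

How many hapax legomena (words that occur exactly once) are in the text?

Frequencies: by:2, teacher:2, farmer:2, queen:2, since:1, here:1, lamp:1, box:1
Hapax (freq=1): box, here, lamp, since

4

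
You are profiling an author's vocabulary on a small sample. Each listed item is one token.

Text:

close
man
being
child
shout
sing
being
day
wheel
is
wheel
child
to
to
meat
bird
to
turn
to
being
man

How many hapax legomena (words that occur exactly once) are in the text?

8

Frequencies: to:4, being:3, man:2, child:2, wheel:2, close:1, shout:1, sing:1, day:1, is:1, meat:1, bird:1, turn:1
Hapax (freq=1): bird, close, day, is, meat, shout, sing, turn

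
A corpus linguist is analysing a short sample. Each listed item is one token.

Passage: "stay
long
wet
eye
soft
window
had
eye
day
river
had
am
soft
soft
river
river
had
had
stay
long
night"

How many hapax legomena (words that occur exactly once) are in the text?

Frequencies: had:4, soft:3, river:3, stay:2, long:2, eye:2, wet:1, window:1, day:1, am:1, night:1
Hapax (freq=1): am, day, night, wet, window

5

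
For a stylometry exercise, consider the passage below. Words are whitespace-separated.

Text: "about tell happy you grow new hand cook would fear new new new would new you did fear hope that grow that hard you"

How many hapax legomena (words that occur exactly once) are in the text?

8

Frequencies: new:5, you:3, grow:2, would:2, fear:2, that:2, about:1, tell:1, happy:1, hand:1, cook:1, did:1, hope:1, hard:1
Hapax (freq=1): about, cook, did, hand, happy, hard, hope, tell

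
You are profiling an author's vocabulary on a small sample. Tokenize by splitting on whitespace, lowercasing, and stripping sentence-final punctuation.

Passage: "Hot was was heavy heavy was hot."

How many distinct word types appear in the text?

Distinct types: {heavy, hot, was}
V = 3

3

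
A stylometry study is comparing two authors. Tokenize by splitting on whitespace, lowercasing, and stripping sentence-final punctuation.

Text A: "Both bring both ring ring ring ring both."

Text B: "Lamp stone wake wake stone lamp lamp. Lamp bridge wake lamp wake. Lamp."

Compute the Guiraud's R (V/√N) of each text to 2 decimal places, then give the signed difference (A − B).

A: V=3, N=8, R=1.06
B: V=4, N=13, R=1.11
Difference = 1.06 − 1.11 = -0.05

-0.05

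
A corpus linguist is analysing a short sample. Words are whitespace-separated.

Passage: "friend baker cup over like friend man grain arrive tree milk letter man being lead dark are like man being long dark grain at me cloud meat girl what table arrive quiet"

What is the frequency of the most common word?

Frequencies: man:3, friend:2, like:2, grain:2, arrive:2, being:2, dark:2, baker:1, cup:1, over:1, tree:1, milk:1, letter:1, lead:1, are:1, long:1, at:1, me:1, cloud:1, meat:1, … (4 more, each freq 1)
Most common: 'man' with frequency 3.

3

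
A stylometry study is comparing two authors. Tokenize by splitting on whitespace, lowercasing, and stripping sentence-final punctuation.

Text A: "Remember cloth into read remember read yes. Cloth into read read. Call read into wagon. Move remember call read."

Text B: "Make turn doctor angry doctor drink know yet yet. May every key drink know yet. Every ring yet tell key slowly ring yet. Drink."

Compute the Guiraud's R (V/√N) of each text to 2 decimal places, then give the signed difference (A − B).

A: V=8, N=19, R=1.84
B: V=13, N=24, R=2.65
Difference = 1.84 − 2.65 = -0.81

-0.81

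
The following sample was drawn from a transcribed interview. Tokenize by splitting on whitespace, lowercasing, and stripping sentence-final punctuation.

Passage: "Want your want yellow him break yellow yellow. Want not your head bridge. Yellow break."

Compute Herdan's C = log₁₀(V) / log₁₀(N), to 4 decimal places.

0.7679

N = 15, V = 8.
log₁₀(V) = 0.903090, log₁₀(N) = 1.176091
C = 0.903090 / 1.176091 = 0.7679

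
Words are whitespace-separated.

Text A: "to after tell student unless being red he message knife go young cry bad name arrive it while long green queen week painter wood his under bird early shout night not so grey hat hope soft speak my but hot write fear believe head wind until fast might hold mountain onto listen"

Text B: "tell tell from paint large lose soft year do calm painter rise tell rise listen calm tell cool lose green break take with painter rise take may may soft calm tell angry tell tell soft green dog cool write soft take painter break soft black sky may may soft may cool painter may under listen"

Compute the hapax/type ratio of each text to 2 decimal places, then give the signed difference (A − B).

0.50

A: hapax=52, V=52, ratio=1.00
B: hapax=12, V=24, ratio=0.50
Difference = 1.00 − 0.50 = 0.50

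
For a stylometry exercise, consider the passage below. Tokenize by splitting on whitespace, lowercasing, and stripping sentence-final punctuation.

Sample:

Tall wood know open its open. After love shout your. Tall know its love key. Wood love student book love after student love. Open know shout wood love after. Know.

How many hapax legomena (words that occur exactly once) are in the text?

3

Frequencies: love:6, know:4, wood:3, open:3, after:3, tall:2, its:2, shout:2, student:2, your:1, key:1, book:1
Hapax (freq=1): book, key, your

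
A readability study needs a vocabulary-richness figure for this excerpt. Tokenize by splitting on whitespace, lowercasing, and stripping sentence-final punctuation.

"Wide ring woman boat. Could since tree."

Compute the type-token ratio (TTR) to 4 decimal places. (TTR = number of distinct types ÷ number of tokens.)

N = 7 tokens, V = 7 types.
TTR = V / N = 7 / 7 = 1.0000

1.0000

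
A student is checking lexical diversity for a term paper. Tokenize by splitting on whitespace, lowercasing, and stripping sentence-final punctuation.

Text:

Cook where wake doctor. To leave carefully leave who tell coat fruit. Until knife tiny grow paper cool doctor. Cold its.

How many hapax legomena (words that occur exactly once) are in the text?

Frequencies: doctor:2, leave:2, cook:1, where:1, wake:1, to:1, carefully:1, who:1, tell:1, coat:1, fruit:1, until:1, knife:1, tiny:1, grow:1, paper:1, cool:1, cold:1, its:1
Hapax (freq=1): carefully, coat, cold, cook, cool, fruit, grow, its, knife, paper, tell, tiny, to, until, wake, where, who

17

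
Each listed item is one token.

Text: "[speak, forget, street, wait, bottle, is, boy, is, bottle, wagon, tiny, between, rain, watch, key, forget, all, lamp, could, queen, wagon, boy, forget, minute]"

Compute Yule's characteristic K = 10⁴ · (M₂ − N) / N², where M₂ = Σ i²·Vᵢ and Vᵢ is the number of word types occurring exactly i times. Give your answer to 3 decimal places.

243.056

Frequencies: forget:3, bottle:2, is:2, boy:2, wagon:2, speak:1, street:1, wait:1, tiny:1, between:1, rain:1, watch:1, key:1, all:1, lamp:1, could:1, queen:1, minute:1
N = 24. Frequency spectrum: V_1=13, V_2=4, V_3=1
M₂ = 1²·13 + 2²·4 + 3²·1 = 38
K = 10000 × (38 − 24) / 24² = 243.056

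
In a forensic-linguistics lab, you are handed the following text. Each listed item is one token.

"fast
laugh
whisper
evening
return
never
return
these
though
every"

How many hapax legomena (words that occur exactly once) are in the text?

8

Frequencies: return:2, fast:1, laugh:1, whisper:1, evening:1, never:1, these:1, though:1, every:1
Hapax (freq=1): evening, every, fast, laugh, never, these, though, whisper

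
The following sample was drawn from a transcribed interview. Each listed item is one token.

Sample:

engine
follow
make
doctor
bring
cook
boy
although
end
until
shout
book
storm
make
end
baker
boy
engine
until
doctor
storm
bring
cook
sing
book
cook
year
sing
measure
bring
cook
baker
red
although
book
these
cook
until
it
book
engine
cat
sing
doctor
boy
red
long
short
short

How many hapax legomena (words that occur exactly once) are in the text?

8

Frequencies: cook:5, book:4, engine:3, doctor:3, bring:3, boy:3, until:3, sing:3, make:2, although:2, end:2, storm:2, baker:2, red:2, short:2, follow:1, shout:1, year:1, measure:1, these:1, … (3 more, each freq 1)
Hapax (freq=1): cat, follow, it, long, measure, shout, these, year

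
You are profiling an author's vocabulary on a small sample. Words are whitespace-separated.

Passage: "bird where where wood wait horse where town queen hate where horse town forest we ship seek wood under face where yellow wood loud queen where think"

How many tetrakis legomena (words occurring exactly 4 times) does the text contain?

Frequencies: where:6, wood:3, horse:2, town:2, queen:2, bird:1, wait:1, hate:1, forest:1, we:1, ship:1, seek:1, under:1, face:1, yellow:1, loud:1, think:1
Words with frequency 4: (none)

0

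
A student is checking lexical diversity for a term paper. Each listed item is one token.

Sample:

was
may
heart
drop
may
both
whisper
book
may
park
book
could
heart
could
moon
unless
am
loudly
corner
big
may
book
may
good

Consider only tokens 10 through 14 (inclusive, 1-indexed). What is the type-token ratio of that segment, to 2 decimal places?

0.80

Segment tokens 10–14: park, book, could, heart, could
Segment N = 5, segment V = 4.
TTR = 4 / 5 = 0.80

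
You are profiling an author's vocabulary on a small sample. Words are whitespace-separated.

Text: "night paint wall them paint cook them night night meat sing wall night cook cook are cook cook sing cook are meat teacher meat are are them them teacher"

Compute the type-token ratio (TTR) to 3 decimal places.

N = 29 tokens, V = 9 types.
TTR = V / N = 9 / 29 = 0.310

0.310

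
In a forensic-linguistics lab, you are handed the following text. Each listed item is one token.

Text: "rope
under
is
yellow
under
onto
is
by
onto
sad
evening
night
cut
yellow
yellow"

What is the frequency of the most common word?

Frequencies: yellow:3, under:2, is:2, onto:2, rope:1, by:1, sad:1, evening:1, night:1, cut:1
Most common: 'yellow' with frequency 3.

3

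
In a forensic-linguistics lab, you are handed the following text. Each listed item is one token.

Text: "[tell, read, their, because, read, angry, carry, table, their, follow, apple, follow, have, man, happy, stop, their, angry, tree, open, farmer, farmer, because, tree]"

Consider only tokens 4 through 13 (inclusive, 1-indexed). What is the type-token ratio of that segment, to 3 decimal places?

0.900

Segment tokens 4–13: because, read, angry, carry, table, their, follow, apple, follow, have
Segment N = 10, segment V = 9.
TTR = 9 / 10 = 0.900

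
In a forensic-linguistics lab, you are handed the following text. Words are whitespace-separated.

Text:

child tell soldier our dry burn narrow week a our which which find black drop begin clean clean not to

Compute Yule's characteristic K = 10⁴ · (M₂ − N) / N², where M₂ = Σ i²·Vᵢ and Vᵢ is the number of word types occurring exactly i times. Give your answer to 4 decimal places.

150.0000

Frequencies: our:2, which:2, clean:2, child:1, tell:1, soldier:1, dry:1, burn:1, narrow:1, week:1, a:1, find:1, black:1, drop:1, begin:1, not:1, to:1
N = 20. Frequency spectrum: V_1=14, V_2=3
M₂ = 1²·14 + 2²·3 = 26
K = 10000 × (26 − 20) / 20² = 150.0000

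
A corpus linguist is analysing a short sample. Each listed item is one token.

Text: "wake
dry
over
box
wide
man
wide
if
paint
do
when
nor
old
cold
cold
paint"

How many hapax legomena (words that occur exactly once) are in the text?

10

Frequencies: wide:2, paint:2, cold:2, wake:1, dry:1, over:1, box:1, man:1, if:1, do:1, when:1, nor:1, old:1
Hapax (freq=1): box, do, dry, if, man, nor, old, over, wake, when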